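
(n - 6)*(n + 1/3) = n^2 - 17*n/3 - 2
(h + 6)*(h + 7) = h^2 + 13*h + 42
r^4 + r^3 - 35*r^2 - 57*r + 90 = (r - 6)*(r - 1)*(r + 3)*(r + 5)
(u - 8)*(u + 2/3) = u^2 - 22*u/3 - 16/3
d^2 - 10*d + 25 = (d - 5)^2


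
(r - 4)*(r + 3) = r^2 - r - 12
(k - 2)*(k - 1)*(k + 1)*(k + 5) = k^4 + 3*k^3 - 11*k^2 - 3*k + 10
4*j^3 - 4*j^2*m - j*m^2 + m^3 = (-2*j + m)*(-j + m)*(2*j + m)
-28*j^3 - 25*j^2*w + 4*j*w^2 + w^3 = (-4*j + w)*(j + w)*(7*j + w)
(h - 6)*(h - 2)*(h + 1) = h^3 - 7*h^2 + 4*h + 12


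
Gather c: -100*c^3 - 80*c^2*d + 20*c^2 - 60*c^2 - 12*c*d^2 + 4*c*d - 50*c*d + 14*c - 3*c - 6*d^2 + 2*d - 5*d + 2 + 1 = -100*c^3 + c^2*(-80*d - 40) + c*(-12*d^2 - 46*d + 11) - 6*d^2 - 3*d + 3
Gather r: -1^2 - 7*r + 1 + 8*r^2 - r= 8*r^2 - 8*r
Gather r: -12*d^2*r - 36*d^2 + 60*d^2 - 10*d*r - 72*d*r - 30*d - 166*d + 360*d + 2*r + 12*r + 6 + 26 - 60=24*d^2 + 164*d + r*(-12*d^2 - 82*d + 14) - 28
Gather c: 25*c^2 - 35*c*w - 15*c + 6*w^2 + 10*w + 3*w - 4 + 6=25*c^2 + c*(-35*w - 15) + 6*w^2 + 13*w + 2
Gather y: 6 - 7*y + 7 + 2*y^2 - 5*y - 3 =2*y^2 - 12*y + 10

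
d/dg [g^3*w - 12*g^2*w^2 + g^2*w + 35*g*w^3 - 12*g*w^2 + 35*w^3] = w*(3*g^2 - 24*g*w + 2*g + 35*w^2 - 12*w)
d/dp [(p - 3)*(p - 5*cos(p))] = p + (p - 3)*(5*sin(p) + 1) - 5*cos(p)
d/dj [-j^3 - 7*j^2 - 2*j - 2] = -3*j^2 - 14*j - 2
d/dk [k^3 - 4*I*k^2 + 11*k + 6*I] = 3*k^2 - 8*I*k + 11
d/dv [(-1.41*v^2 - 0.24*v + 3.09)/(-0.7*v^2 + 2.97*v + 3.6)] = (-4.3557*v^2 - 5.826*v - 10.0413)/(0.49*v^4 - 4.158*v^3 + 3.7809*v^2 + 21.384*v + 12.96)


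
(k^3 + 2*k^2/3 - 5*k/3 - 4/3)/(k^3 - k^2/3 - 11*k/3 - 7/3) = (3*k - 4)/(3*k - 7)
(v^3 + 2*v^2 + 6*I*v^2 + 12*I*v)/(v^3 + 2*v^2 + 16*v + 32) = v*(v + 6*I)/(v^2 + 16)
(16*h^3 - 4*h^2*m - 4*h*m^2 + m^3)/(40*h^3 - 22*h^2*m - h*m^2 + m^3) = (2*h + m)/(5*h + m)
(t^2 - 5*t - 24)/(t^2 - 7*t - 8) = (t + 3)/(t + 1)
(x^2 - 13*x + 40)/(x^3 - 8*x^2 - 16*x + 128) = (x - 5)/(x^2 - 16)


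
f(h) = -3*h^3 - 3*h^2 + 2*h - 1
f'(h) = -9*h^2 - 6*h + 2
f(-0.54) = -2.48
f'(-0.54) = 2.62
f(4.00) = -233.00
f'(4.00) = -166.00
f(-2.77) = 34.20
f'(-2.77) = -50.44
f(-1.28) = -2.18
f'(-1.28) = -5.07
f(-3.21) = 60.90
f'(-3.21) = -71.48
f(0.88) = -3.61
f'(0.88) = -10.25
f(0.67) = -1.91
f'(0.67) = -6.06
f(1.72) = -21.70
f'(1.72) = -34.95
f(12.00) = -5593.00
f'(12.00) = -1366.00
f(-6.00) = 527.00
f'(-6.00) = -286.00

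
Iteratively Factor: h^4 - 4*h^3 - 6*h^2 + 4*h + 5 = (h + 1)*(h^3 - 5*h^2 - h + 5) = (h - 5)*(h + 1)*(h^2 - 1) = (h - 5)*(h - 1)*(h + 1)*(h + 1)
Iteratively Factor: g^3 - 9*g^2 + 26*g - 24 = (g - 2)*(g^2 - 7*g + 12) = (g - 4)*(g - 2)*(g - 3)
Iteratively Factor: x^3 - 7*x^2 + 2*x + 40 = (x - 4)*(x^2 - 3*x - 10) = (x - 4)*(x + 2)*(x - 5)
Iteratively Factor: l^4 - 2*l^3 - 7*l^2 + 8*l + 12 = (l + 1)*(l^3 - 3*l^2 - 4*l + 12) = (l + 1)*(l + 2)*(l^2 - 5*l + 6) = (l - 3)*(l + 1)*(l + 2)*(l - 2)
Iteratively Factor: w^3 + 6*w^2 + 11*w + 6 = (w + 1)*(w^2 + 5*w + 6) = (w + 1)*(w + 3)*(w + 2)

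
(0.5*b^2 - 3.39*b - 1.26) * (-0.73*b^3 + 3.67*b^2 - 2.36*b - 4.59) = -0.365*b^5 + 4.3097*b^4 - 12.7015*b^3 + 1.0812*b^2 + 18.5337*b + 5.7834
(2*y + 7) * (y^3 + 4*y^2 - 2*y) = 2*y^4 + 15*y^3 + 24*y^2 - 14*y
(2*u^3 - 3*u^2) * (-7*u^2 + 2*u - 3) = -14*u^5 + 25*u^4 - 12*u^3 + 9*u^2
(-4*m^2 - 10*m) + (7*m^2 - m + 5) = 3*m^2 - 11*m + 5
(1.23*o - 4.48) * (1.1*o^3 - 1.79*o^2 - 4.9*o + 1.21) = 1.353*o^4 - 7.1297*o^3 + 1.9922*o^2 + 23.4403*o - 5.4208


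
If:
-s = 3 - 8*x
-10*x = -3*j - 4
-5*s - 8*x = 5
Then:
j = -23/36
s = -4/3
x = 5/24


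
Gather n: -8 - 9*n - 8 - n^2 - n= -n^2 - 10*n - 16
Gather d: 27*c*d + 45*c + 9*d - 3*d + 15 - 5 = 45*c + d*(27*c + 6) + 10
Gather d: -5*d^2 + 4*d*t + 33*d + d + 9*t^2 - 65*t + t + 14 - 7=-5*d^2 + d*(4*t + 34) + 9*t^2 - 64*t + 7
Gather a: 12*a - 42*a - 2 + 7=5 - 30*a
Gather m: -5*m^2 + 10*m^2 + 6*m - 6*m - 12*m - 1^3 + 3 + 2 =5*m^2 - 12*m + 4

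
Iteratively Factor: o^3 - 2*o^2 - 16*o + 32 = (o - 2)*(o^2 - 16) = (o - 2)*(o + 4)*(o - 4)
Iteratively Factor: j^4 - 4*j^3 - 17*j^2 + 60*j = (j - 5)*(j^3 + j^2 - 12*j) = (j - 5)*(j + 4)*(j^2 - 3*j) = j*(j - 5)*(j + 4)*(j - 3)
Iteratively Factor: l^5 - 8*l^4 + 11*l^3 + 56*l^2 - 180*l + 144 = (l - 2)*(l^4 - 6*l^3 - l^2 + 54*l - 72) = (l - 2)^2*(l^3 - 4*l^2 - 9*l + 36) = (l - 2)^2*(l + 3)*(l^2 - 7*l + 12) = (l - 3)*(l - 2)^2*(l + 3)*(l - 4)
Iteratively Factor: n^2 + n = (n + 1)*(n)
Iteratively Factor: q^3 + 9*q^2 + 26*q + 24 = (q + 4)*(q^2 + 5*q + 6) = (q + 2)*(q + 4)*(q + 3)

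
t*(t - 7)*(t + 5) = t^3 - 2*t^2 - 35*t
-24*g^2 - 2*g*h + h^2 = (-6*g + h)*(4*g + h)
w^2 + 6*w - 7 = (w - 1)*(w + 7)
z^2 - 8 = (z - 2*sqrt(2))*(z + 2*sqrt(2))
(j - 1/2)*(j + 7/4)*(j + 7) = j^3 + 33*j^2/4 + 63*j/8 - 49/8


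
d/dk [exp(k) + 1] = exp(k)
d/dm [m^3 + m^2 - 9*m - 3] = 3*m^2 + 2*m - 9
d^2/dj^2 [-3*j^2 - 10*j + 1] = -6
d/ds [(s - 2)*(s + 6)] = 2*s + 4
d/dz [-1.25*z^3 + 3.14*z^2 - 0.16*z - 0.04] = -3.75*z^2 + 6.28*z - 0.16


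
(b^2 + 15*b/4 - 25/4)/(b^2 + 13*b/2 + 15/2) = (4*b - 5)/(2*(2*b + 3))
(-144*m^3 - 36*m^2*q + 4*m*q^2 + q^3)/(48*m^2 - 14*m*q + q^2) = (24*m^2 + 10*m*q + q^2)/(-8*m + q)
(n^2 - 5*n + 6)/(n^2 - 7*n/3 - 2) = 3*(n - 2)/(3*n + 2)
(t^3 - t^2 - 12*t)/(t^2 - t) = (t^2 - t - 12)/(t - 1)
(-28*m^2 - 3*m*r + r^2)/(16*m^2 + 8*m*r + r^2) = (-7*m + r)/(4*m + r)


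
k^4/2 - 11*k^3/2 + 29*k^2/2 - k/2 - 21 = (k/2 + 1/2)*(k - 7)*(k - 3)*(k - 2)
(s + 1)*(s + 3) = s^2 + 4*s + 3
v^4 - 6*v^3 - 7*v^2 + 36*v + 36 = (v - 6)*(v - 3)*(v + 1)*(v + 2)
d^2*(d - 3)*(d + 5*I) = d^4 - 3*d^3 + 5*I*d^3 - 15*I*d^2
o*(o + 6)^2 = o^3 + 12*o^2 + 36*o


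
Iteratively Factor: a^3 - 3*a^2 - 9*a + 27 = (a + 3)*(a^2 - 6*a + 9) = (a - 3)*(a + 3)*(a - 3)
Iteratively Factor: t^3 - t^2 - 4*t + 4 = (t - 2)*(t^2 + t - 2) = (t - 2)*(t - 1)*(t + 2)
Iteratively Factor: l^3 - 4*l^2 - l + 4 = (l - 4)*(l^2 - 1) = (l - 4)*(l + 1)*(l - 1)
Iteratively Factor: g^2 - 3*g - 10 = (g - 5)*(g + 2)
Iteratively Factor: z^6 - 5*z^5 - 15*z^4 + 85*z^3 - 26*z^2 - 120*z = (z - 2)*(z^5 - 3*z^4 - 21*z^3 + 43*z^2 + 60*z) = (z - 3)*(z - 2)*(z^4 - 21*z^2 - 20*z) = (z - 3)*(z - 2)*(z + 1)*(z^3 - z^2 - 20*z) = (z - 3)*(z - 2)*(z + 1)*(z + 4)*(z^2 - 5*z) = z*(z - 3)*(z - 2)*(z + 1)*(z + 4)*(z - 5)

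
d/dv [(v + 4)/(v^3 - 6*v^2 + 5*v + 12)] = (v^3 - 6*v^2 + 5*v - (v + 4)*(3*v^2 - 12*v + 5) + 12)/(v^3 - 6*v^2 + 5*v + 12)^2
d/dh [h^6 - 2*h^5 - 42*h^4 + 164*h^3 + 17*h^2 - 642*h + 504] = 6*h^5 - 10*h^4 - 168*h^3 + 492*h^2 + 34*h - 642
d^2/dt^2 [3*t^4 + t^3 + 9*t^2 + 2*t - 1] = 36*t^2 + 6*t + 18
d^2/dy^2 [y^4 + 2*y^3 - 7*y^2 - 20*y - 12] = 12*y^2 + 12*y - 14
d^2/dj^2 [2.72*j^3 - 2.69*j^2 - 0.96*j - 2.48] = 16.32*j - 5.38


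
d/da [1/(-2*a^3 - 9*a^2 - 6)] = 6*a*(a + 3)/(2*a^3 + 9*a^2 + 6)^2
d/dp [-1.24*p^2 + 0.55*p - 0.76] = 0.55 - 2.48*p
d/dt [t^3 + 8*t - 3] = 3*t^2 + 8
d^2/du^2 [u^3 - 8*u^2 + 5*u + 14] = 6*u - 16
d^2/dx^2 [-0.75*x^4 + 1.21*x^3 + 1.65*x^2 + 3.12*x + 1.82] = -9.0*x^2 + 7.26*x + 3.3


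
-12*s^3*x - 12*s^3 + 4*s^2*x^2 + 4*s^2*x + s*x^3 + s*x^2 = (-2*s + x)*(6*s + x)*(s*x + s)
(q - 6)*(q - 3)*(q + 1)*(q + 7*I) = q^4 - 8*q^3 + 7*I*q^3 + 9*q^2 - 56*I*q^2 + 18*q + 63*I*q + 126*I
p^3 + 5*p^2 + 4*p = p*(p + 1)*(p + 4)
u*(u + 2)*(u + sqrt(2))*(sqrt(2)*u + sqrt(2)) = sqrt(2)*u^4 + 2*u^3 + 3*sqrt(2)*u^3 + 2*sqrt(2)*u^2 + 6*u^2 + 4*u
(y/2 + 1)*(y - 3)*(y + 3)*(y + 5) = y^4/2 + 7*y^3/2 + y^2/2 - 63*y/2 - 45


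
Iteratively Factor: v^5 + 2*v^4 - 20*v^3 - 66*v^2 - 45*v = (v + 1)*(v^4 + v^3 - 21*v^2 - 45*v) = (v - 5)*(v + 1)*(v^3 + 6*v^2 + 9*v) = (v - 5)*(v + 1)*(v + 3)*(v^2 + 3*v) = v*(v - 5)*(v + 1)*(v + 3)*(v + 3)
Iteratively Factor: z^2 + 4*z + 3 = (z + 1)*(z + 3)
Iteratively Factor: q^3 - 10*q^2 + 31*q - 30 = (q - 3)*(q^2 - 7*q + 10) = (q - 5)*(q - 3)*(q - 2)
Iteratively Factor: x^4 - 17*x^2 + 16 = (x + 4)*(x^3 - 4*x^2 - x + 4) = (x + 1)*(x + 4)*(x^2 - 5*x + 4) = (x - 1)*(x + 1)*(x + 4)*(x - 4)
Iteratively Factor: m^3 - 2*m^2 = (m)*(m^2 - 2*m) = m^2*(m - 2)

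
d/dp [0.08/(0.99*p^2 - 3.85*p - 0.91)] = (0.308 - 0.1584*p)/(-0.99*p^2 + 3.85*p + 0.91)^2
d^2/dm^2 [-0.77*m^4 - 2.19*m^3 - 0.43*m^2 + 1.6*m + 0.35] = -9.24*m^2 - 13.14*m - 0.86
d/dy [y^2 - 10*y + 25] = 2*y - 10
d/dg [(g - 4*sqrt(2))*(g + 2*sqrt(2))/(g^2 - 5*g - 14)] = (-5*g^2 + 2*sqrt(2)*g^2 + 4*g - 80 + 28*sqrt(2))/(g^4 - 10*g^3 - 3*g^2 + 140*g + 196)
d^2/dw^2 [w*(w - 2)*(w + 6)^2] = 12*w^2 + 60*w + 24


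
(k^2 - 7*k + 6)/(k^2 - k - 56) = (-k^2 + 7*k - 6)/(-k^2 + k + 56)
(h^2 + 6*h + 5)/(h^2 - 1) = (h + 5)/(h - 1)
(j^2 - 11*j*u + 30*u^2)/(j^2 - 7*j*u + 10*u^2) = (-j + 6*u)/(-j + 2*u)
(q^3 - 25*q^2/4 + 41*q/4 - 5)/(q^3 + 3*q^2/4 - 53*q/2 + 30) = (q - 1)/(q + 6)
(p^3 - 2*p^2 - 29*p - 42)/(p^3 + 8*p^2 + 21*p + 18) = (p - 7)/(p + 3)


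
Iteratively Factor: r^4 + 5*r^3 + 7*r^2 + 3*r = (r + 1)*(r^3 + 4*r^2 + 3*r) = (r + 1)*(r + 3)*(r^2 + r) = r*(r + 1)*(r + 3)*(r + 1)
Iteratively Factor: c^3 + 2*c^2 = (c + 2)*(c^2) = c*(c + 2)*(c)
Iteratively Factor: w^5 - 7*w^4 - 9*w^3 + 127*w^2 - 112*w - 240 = (w - 5)*(w^4 - 2*w^3 - 19*w^2 + 32*w + 48) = (w - 5)*(w + 1)*(w^3 - 3*w^2 - 16*w + 48) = (w - 5)*(w - 4)*(w + 1)*(w^2 + w - 12) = (w - 5)*(w - 4)*(w - 3)*(w + 1)*(w + 4)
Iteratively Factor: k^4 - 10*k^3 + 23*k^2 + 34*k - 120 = (k + 2)*(k^3 - 12*k^2 + 47*k - 60) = (k - 5)*(k + 2)*(k^2 - 7*k + 12) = (k - 5)*(k - 3)*(k + 2)*(k - 4)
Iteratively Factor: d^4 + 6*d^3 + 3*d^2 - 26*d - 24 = (d + 3)*(d^3 + 3*d^2 - 6*d - 8) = (d + 3)*(d + 4)*(d^2 - d - 2) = (d - 2)*(d + 3)*(d + 4)*(d + 1)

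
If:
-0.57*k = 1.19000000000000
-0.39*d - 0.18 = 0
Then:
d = -0.46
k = -2.09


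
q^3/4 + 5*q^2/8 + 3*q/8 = q*(q/4 + 1/4)*(q + 3/2)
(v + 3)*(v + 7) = v^2 + 10*v + 21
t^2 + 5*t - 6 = (t - 1)*(t + 6)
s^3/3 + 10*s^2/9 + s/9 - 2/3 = (s/3 + 1)*(s - 2/3)*(s + 1)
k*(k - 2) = k^2 - 2*k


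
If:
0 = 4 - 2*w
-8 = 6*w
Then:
No Solution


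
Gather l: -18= -18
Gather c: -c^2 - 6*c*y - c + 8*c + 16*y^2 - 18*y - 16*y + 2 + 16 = -c^2 + c*(7 - 6*y) + 16*y^2 - 34*y + 18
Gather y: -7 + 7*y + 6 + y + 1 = 8*y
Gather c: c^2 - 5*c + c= c^2 - 4*c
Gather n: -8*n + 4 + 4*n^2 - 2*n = 4*n^2 - 10*n + 4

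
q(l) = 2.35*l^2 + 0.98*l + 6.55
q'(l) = 4.7*l + 0.98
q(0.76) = 8.65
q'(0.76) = 4.55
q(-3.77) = 36.26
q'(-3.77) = -16.74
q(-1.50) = 10.37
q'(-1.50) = -6.07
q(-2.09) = 14.77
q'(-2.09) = -8.84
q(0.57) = 7.87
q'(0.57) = 3.66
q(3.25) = 34.56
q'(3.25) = 16.26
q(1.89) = 16.80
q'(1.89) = 9.86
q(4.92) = 68.26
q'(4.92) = 24.10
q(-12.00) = 333.19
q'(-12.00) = -55.42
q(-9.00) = 188.08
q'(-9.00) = -41.32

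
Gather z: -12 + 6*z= 6*z - 12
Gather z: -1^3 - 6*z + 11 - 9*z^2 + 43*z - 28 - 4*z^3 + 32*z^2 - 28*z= -4*z^3 + 23*z^2 + 9*z - 18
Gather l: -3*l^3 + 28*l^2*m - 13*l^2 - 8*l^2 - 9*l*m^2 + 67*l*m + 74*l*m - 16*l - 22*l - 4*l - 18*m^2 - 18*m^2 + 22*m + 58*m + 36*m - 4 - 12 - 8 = -3*l^3 + l^2*(28*m - 21) + l*(-9*m^2 + 141*m - 42) - 36*m^2 + 116*m - 24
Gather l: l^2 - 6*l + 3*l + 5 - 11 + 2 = l^2 - 3*l - 4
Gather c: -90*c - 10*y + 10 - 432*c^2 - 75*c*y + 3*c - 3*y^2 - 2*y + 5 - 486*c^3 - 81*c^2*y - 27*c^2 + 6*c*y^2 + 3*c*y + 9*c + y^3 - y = -486*c^3 + c^2*(-81*y - 459) + c*(6*y^2 - 72*y - 78) + y^3 - 3*y^2 - 13*y + 15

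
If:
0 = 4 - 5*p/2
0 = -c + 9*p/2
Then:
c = 36/5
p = 8/5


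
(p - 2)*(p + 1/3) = p^2 - 5*p/3 - 2/3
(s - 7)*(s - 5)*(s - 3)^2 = s^4 - 18*s^3 + 116*s^2 - 318*s + 315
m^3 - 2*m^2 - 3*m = m*(m - 3)*(m + 1)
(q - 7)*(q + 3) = q^2 - 4*q - 21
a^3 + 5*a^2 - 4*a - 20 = (a - 2)*(a + 2)*(a + 5)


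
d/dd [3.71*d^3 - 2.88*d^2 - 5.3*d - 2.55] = 11.13*d^2 - 5.76*d - 5.3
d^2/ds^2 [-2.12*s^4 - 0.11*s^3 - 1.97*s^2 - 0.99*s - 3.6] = -25.44*s^2 - 0.66*s - 3.94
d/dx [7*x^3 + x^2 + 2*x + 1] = 21*x^2 + 2*x + 2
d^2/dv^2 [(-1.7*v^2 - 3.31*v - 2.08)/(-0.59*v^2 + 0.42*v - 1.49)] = (3.146942*v^3 - 4.622532*v^2 - 20.55147*v + 8.767904)/(0.205379*v^6 - 0.438606*v^5 + 1.868235*v^4 - 2.28942*v^3 + 4.718085*v^2 - 2.797326*v + 3.307949)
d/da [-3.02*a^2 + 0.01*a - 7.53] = 0.01 - 6.04*a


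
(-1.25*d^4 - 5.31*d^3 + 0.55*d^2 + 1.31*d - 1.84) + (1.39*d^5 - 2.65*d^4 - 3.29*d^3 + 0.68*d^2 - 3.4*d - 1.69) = 1.39*d^5 - 3.9*d^4 - 8.6*d^3 + 1.23*d^2 - 2.09*d - 3.53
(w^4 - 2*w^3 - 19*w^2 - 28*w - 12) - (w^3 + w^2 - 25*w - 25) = w^4 - 3*w^3 - 20*w^2 - 3*w + 13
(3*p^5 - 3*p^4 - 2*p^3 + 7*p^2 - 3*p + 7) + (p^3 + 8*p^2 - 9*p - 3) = 3*p^5 - 3*p^4 - p^3 + 15*p^2 - 12*p + 4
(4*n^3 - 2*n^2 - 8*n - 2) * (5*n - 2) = 20*n^4 - 18*n^3 - 36*n^2 + 6*n + 4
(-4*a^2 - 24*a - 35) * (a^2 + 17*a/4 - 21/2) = -4*a^4 - 41*a^3 - 95*a^2 + 413*a/4 + 735/2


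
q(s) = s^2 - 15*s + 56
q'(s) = 2*s - 15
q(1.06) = 41.22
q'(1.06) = -12.88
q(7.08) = -0.07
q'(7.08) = -0.84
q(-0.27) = 60.12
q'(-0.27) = -15.54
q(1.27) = 38.56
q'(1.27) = -12.46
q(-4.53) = 144.47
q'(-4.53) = -24.06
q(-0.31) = 60.75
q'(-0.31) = -15.62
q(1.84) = 31.79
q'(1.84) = -11.32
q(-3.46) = 119.87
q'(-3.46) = -21.92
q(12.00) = 20.00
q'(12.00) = 9.00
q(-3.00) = 110.00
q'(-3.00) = -21.00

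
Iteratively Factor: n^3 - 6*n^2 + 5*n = (n - 1)*(n^2 - 5*n) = (n - 5)*(n - 1)*(n)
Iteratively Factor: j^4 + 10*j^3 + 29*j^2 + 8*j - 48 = (j - 1)*(j^3 + 11*j^2 + 40*j + 48) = (j - 1)*(j + 4)*(j^2 + 7*j + 12) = (j - 1)*(j + 3)*(j + 4)*(j + 4)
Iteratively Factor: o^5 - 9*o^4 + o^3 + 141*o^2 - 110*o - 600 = (o + 2)*(o^4 - 11*o^3 + 23*o^2 + 95*o - 300) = (o + 2)*(o + 3)*(o^3 - 14*o^2 + 65*o - 100) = (o - 4)*(o + 2)*(o + 3)*(o^2 - 10*o + 25) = (o - 5)*(o - 4)*(o + 2)*(o + 3)*(o - 5)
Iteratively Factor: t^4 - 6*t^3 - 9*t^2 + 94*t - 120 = (t - 3)*(t^3 - 3*t^2 - 18*t + 40) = (t - 3)*(t - 2)*(t^2 - t - 20) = (t - 5)*(t - 3)*(t - 2)*(t + 4)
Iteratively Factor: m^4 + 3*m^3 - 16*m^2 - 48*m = (m - 4)*(m^3 + 7*m^2 + 12*m) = (m - 4)*(m + 4)*(m^2 + 3*m) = m*(m - 4)*(m + 4)*(m + 3)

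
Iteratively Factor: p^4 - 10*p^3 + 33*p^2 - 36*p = (p - 4)*(p^3 - 6*p^2 + 9*p) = (p - 4)*(p - 3)*(p^2 - 3*p) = (p - 4)*(p - 3)^2*(p)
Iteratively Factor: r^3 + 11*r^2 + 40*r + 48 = (r + 4)*(r^2 + 7*r + 12) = (r + 3)*(r + 4)*(r + 4)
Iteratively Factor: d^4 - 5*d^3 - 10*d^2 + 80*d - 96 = (d - 4)*(d^3 - d^2 - 14*d + 24) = (d - 4)*(d - 2)*(d^2 + d - 12) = (d - 4)*(d - 3)*(d - 2)*(d + 4)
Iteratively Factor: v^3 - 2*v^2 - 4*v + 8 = (v - 2)*(v^2 - 4) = (v - 2)*(v + 2)*(v - 2)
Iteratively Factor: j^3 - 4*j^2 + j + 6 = (j - 2)*(j^2 - 2*j - 3) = (j - 2)*(j + 1)*(j - 3)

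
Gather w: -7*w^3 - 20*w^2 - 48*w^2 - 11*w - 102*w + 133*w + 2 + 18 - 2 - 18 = -7*w^3 - 68*w^2 + 20*w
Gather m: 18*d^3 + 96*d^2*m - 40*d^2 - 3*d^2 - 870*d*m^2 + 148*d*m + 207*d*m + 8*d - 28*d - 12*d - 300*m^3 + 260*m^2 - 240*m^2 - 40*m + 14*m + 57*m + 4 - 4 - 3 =18*d^3 - 43*d^2 - 32*d - 300*m^3 + m^2*(20 - 870*d) + m*(96*d^2 + 355*d + 31) - 3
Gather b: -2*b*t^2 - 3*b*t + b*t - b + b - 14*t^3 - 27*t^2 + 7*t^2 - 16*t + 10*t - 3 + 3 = b*(-2*t^2 - 2*t) - 14*t^3 - 20*t^2 - 6*t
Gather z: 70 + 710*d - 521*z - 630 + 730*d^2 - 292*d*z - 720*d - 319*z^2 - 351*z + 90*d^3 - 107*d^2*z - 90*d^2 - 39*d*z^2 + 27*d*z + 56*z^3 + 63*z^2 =90*d^3 + 640*d^2 - 10*d + 56*z^3 + z^2*(-39*d - 256) + z*(-107*d^2 - 265*d - 872) - 560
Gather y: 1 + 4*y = 4*y + 1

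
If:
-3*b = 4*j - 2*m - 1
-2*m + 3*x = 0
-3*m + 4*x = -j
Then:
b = x/3 + 1/3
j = x/2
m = 3*x/2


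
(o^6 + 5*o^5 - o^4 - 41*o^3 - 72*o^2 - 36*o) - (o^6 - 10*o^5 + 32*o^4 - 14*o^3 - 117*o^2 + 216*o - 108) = 15*o^5 - 33*o^4 - 27*o^3 + 45*o^2 - 252*o + 108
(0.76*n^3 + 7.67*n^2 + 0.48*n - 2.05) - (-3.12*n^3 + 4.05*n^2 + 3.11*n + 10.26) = 3.88*n^3 + 3.62*n^2 - 2.63*n - 12.31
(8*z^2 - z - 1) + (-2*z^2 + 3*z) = 6*z^2 + 2*z - 1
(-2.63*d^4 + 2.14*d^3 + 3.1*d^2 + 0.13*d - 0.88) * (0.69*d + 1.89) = -1.8147*d^5 - 3.4941*d^4 + 6.1836*d^3 + 5.9487*d^2 - 0.3615*d - 1.6632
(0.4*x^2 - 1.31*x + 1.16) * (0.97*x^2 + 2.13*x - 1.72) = 0.388*x^4 - 0.4187*x^3 - 2.3531*x^2 + 4.724*x - 1.9952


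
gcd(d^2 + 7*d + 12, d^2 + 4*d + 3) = d + 3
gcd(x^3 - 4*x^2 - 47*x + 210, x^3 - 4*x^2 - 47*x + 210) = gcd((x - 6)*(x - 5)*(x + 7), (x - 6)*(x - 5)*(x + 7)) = x^3 - 4*x^2 - 47*x + 210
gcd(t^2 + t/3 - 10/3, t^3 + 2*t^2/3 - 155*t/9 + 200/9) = t - 5/3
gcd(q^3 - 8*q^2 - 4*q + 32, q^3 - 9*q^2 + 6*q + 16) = q^2 - 10*q + 16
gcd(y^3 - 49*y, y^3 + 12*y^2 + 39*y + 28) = y + 7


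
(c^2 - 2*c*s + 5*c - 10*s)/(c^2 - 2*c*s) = (c + 5)/c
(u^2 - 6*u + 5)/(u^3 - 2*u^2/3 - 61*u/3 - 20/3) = 3*(u - 1)/(3*u^2 + 13*u + 4)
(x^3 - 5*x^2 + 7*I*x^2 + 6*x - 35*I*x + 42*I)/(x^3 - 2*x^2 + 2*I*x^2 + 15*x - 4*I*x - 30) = (x^2 + x*(-3 + 7*I) - 21*I)/(x^2 + 2*I*x + 15)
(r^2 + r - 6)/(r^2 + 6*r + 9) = (r - 2)/(r + 3)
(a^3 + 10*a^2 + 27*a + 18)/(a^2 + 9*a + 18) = a + 1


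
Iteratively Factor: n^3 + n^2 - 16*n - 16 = (n + 1)*(n^2 - 16) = (n - 4)*(n + 1)*(n + 4)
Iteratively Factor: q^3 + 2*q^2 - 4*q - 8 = (q + 2)*(q^2 - 4) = (q - 2)*(q + 2)*(q + 2)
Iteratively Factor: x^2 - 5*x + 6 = (x - 2)*(x - 3)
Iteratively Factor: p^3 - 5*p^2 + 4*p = (p - 1)*(p^2 - 4*p) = (p - 4)*(p - 1)*(p)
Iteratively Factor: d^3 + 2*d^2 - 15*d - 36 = (d + 3)*(d^2 - d - 12) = (d - 4)*(d + 3)*(d + 3)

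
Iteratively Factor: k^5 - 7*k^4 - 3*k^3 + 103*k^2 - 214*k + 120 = (k - 1)*(k^4 - 6*k^3 - 9*k^2 + 94*k - 120) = (k - 1)*(k + 4)*(k^3 - 10*k^2 + 31*k - 30) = (k - 5)*(k - 1)*(k + 4)*(k^2 - 5*k + 6) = (k - 5)*(k - 3)*(k - 1)*(k + 4)*(k - 2)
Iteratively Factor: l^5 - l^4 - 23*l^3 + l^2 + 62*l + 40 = (l + 1)*(l^4 - 2*l^3 - 21*l^2 + 22*l + 40) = (l - 5)*(l + 1)*(l^3 + 3*l^2 - 6*l - 8) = (l - 5)*(l - 2)*(l + 1)*(l^2 + 5*l + 4) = (l - 5)*(l - 2)*(l + 1)*(l + 4)*(l + 1)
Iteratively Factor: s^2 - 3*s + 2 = (s - 2)*(s - 1)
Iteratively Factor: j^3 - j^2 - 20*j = (j - 5)*(j^2 + 4*j) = j*(j - 5)*(j + 4)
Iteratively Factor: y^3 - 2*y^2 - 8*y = (y + 2)*(y^2 - 4*y) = y*(y + 2)*(y - 4)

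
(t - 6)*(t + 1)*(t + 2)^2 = t^4 - t^3 - 22*t^2 - 44*t - 24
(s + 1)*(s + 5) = s^2 + 6*s + 5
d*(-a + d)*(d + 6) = -a*d^2 - 6*a*d + d^3 + 6*d^2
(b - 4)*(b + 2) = b^2 - 2*b - 8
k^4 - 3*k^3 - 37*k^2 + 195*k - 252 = (k - 4)*(k - 3)^2*(k + 7)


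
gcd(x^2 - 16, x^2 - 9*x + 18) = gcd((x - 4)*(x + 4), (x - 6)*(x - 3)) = 1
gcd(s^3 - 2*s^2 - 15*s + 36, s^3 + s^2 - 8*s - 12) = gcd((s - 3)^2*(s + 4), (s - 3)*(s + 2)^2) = s - 3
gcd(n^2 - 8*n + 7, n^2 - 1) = n - 1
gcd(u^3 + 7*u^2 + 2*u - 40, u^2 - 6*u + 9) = 1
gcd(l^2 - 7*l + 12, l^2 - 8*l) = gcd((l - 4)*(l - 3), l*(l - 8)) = 1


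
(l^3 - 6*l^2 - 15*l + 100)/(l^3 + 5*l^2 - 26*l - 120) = (l - 5)/(l + 6)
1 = 1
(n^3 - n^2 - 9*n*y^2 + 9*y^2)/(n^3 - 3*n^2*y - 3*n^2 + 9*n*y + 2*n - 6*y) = (n + 3*y)/(n - 2)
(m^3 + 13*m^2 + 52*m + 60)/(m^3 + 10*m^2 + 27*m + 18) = (m^2 + 7*m + 10)/(m^2 + 4*m + 3)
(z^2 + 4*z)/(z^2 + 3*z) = (z + 4)/(z + 3)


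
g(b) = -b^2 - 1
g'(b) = -2*b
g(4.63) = -22.44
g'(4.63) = -9.26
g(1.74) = -4.03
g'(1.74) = -3.48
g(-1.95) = -4.80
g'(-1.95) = 3.90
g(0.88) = -1.77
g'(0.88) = -1.76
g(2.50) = -7.25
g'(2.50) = -5.00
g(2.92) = -9.53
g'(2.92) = -5.84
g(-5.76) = -34.18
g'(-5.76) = 11.52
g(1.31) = -2.72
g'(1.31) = -2.62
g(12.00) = -145.00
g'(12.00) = -24.00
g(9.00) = -82.00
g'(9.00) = -18.00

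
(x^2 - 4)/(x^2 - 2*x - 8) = (x - 2)/(x - 4)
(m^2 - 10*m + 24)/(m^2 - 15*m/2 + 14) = 2*(m - 6)/(2*m - 7)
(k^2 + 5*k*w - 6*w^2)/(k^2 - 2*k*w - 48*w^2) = (-k + w)/(-k + 8*w)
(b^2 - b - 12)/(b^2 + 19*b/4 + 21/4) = 4*(b - 4)/(4*b + 7)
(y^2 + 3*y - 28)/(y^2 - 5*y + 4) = (y + 7)/(y - 1)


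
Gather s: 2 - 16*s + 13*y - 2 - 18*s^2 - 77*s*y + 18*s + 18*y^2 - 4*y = -18*s^2 + s*(2 - 77*y) + 18*y^2 + 9*y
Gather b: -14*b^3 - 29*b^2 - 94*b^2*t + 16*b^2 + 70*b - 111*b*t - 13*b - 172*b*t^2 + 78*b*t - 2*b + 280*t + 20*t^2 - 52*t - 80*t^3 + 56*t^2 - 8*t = -14*b^3 + b^2*(-94*t - 13) + b*(-172*t^2 - 33*t + 55) - 80*t^3 + 76*t^2 + 220*t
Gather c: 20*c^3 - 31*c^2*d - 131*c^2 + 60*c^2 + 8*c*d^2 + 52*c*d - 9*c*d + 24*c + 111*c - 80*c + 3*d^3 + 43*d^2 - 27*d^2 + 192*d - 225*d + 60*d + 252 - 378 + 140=20*c^3 + c^2*(-31*d - 71) + c*(8*d^2 + 43*d + 55) + 3*d^3 + 16*d^2 + 27*d + 14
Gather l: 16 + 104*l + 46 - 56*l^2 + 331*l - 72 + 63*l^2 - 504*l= 7*l^2 - 69*l - 10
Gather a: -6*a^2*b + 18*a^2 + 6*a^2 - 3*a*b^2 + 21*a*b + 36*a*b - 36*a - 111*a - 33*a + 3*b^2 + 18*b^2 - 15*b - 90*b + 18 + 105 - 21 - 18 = a^2*(24 - 6*b) + a*(-3*b^2 + 57*b - 180) + 21*b^2 - 105*b + 84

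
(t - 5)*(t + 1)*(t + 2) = t^3 - 2*t^2 - 13*t - 10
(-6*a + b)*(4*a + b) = -24*a^2 - 2*a*b + b^2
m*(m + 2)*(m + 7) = m^3 + 9*m^2 + 14*m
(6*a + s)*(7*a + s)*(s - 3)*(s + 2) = 42*a^2*s^2 - 42*a^2*s - 252*a^2 + 13*a*s^3 - 13*a*s^2 - 78*a*s + s^4 - s^3 - 6*s^2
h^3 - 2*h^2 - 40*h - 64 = (h - 8)*(h + 2)*(h + 4)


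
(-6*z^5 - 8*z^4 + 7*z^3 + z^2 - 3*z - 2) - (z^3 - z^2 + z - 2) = -6*z^5 - 8*z^4 + 6*z^3 + 2*z^2 - 4*z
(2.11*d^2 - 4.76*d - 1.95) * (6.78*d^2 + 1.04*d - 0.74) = 14.3058*d^4 - 30.0784*d^3 - 19.7328*d^2 + 1.4944*d + 1.443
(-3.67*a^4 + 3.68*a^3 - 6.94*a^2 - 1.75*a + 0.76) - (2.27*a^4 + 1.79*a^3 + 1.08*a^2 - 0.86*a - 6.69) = -5.94*a^4 + 1.89*a^3 - 8.02*a^2 - 0.89*a + 7.45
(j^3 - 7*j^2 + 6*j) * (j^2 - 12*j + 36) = j^5 - 19*j^4 + 126*j^3 - 324*j^2 + 216*j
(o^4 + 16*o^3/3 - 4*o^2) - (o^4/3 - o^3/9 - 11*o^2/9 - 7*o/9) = 2*o^4/3 + 49*o^3/9 - 25*o^2/9 + 7*o/9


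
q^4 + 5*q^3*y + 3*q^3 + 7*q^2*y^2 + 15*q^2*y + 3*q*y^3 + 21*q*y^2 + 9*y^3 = (q + 3)*(q + y)^2*(q + 3*y)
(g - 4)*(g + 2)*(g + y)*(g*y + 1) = g^4*y + g^3*y^2 - 2*g^3*y + g^3 - 2*g^2*y^2 - 7*g^2*y - 2*g^2 - 8*g*y^2 - 2*g*y - 8*g - 8*y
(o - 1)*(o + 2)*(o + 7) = o^3 + 8*o^2 + 5*o - 14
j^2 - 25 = (j - 5)*(j + 5)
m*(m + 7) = m^2 + 7*m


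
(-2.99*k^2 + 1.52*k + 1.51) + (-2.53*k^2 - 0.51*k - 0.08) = -5.52*k^2 + 1.01*k + 1.43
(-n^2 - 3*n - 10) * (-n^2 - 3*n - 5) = n^4 + 6*n^3 + 24*n^2 + 45*n + 50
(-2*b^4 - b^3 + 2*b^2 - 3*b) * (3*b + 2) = -6*b^5 - 7*b^4 + 4*b^3 - 5*b^2 - 6*b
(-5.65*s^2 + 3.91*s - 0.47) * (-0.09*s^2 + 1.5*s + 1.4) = 0.5085*s^4 - 8.8269*s^3 - 2.0027*s^2 + 4.769*s - 0.658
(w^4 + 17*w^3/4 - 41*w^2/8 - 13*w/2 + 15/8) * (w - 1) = w^5 + 13*w^4/4 - 75*w^3/8 - 11*w^2/8 + 67*w/8 - 15/8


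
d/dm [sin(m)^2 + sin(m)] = sin(2*m) + cos(m)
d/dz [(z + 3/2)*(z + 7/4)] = 2*z + 13/4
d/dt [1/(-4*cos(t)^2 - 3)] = -4*sin(2*t)/(2*cos(2*t) + 5)^2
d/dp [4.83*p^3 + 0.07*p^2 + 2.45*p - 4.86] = 14.49*p^2 + 0.14*p + 2.45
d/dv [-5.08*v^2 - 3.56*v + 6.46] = -10.16*v - 3.56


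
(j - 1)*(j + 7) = j^2 + 6*j - 7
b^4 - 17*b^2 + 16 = (b - 4)*(b - 1)*(b + 1)*(b + 4)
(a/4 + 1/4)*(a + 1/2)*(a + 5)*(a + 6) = a^4/4 + 25*a^3/8 + 47*a^2/4 + 101*a/8 + 15/4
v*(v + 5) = v^2 + 5*v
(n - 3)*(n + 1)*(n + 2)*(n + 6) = n^4 + 6*n^3 - 7*n^2 - 48*n - 36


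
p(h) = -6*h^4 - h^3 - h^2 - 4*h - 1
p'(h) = -24*h^3 - 3*h^2 - 2*h - 4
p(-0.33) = 0.18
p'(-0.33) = -2.80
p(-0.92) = -1.69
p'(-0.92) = 13.99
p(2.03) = -123.50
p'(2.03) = -221.19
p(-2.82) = -354.69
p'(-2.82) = 516.00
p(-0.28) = 0.03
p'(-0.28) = -3.15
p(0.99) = -12.67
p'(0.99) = -32.21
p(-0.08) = -0.69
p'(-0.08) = -3.85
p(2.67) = -342.77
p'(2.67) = -487.55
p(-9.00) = -38683.00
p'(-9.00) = 17267.00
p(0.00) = -1.00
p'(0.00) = -4.00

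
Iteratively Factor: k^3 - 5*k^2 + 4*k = (k)*(k^2 - 5*k + 4) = k*(k - 1)*(k - 4)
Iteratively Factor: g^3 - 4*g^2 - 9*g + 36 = (g - 3)*(g^2 - g - 12) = (g - 4)*(g - 3)*(g + 3)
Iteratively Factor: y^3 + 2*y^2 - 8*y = (y - 2)*(y^2 + 4*y) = y*(y - 2)*(y + 4)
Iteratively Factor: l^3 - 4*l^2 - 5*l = (l + 1)*(l^2 - 5*l) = l*(l + 1)*(l - 5)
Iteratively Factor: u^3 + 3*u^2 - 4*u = (u + 4)*(u^2 - u) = u*(u + 4)*(u - 1)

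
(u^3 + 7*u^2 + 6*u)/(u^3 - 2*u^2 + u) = (u^2 + 7*u + 6)/(u^2 - 2*u + 1)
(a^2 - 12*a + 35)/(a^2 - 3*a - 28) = (a - 5)/(a + 4)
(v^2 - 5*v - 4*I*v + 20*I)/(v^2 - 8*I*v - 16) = (v - 5)/(v - 4*I)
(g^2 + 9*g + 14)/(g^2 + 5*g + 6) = (g + 7)/(g + 3)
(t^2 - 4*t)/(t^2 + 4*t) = (t - 4)/(t + 4)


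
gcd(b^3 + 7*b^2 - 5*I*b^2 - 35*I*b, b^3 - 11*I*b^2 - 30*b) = b^2 - 5*I*b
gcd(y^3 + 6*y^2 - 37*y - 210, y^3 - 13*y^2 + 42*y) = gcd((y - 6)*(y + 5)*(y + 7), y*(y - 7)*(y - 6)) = y - 6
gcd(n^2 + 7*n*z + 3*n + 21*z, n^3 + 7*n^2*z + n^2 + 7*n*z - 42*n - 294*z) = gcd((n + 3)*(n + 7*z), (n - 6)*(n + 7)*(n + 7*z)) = n + 7*z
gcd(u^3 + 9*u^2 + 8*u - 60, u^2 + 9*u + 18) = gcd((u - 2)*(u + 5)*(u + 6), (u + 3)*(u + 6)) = u + 6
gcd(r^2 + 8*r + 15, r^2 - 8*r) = 1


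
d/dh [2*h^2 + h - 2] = 4*h + 1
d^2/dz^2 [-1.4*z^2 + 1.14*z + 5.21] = -2.80000000000000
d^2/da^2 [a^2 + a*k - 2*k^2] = 2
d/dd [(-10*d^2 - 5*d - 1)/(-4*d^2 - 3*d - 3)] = 2*(5*d^2 + 26*d + 6)/(16*d^4 + 24*d^3 + 33*d^2 + 18*d + 9)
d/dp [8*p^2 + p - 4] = 16*p + 1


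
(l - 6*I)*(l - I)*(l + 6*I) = l^3 - I*l^2 + 36*l - 36*I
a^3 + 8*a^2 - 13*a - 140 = (a - 4)*(a + 5)*(a + 7)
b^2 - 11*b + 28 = (b - 7)*(b - 4)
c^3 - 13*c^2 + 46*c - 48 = (c - 8)*(c - 3)*(c - 2)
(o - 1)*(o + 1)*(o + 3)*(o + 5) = o^4 + 8*o^3 + 14*o^2 - 8*o - 15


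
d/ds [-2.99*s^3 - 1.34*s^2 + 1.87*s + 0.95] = -8.97*s^2 - 2.68*s + 1.87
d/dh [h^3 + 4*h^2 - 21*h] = 3*h^2 + 8*h - 21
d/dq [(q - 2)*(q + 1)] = 2*q - 1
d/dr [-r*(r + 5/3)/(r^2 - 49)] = (5*r^2 + 294*r + 245)/(3*(r^4 - 98*r^2 + 2401))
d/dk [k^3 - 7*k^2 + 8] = k*(3*k - 14)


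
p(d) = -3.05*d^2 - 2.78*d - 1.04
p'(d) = -6.1*d - 2.78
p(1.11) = -7.88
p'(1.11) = -9.55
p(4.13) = -64.54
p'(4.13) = -27.97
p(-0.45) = -0.41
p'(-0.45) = -0.03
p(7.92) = -214.37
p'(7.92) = -51.09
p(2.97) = -36.20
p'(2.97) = -20.90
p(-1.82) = -6.08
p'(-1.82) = 8.32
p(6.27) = -138.37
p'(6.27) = -41.03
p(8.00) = -218.48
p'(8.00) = -51.58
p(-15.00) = -645.59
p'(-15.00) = 88.72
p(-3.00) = -20.15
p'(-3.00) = 15.52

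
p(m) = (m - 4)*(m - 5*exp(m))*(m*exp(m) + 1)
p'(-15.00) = -34.00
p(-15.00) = 285.00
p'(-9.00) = -22.08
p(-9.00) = 116.88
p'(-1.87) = -4.92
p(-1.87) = 11.03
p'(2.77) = 6599.10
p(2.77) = 4282.69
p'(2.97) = 7817.67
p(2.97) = 5731.52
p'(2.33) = 3679.53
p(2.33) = 2043.95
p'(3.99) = -56396.53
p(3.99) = 576.98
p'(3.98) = -53864.86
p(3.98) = 1128.22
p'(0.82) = 202.48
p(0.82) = 95.85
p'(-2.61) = -8.11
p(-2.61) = 15.90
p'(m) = (1 - 5*exp(m))*(m - 4)*(m*exp(m) + 1) + (m - 4)*(m - 5*exp(m))*(m*exp(m) + exp(m)) + (m - 5*exp(m))*(m*exp(m) + 1)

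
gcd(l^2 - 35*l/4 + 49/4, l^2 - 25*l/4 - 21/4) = l - 7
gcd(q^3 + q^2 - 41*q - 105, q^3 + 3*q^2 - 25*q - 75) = q^2 + 8*q + 15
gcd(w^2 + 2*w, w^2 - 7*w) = w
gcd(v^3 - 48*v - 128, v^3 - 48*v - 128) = v^3 - 48*v - 128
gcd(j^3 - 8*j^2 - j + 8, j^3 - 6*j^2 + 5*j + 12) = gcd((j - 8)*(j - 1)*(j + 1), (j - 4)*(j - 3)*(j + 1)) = j + 1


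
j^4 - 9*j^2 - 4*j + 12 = (j - 3)*(j - 1)*(j + 2)^2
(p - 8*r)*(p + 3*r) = p^2 - 5*p*r - 24*r^2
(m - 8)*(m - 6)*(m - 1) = m^3 - 15*m^2 + 62*m - 48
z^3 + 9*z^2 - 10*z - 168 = (z - 4)*(z + 6)*(z + 7)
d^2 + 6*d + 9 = (d + 3)^2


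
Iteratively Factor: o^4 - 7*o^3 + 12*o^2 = (o)*(o^3 - 7*o^2 + 12*o) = o*(o - 3)*(o^2 - 4*o) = o^2*(o - 3)*(o - 4)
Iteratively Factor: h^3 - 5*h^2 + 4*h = (h - 1)*(h^2 - 4*h) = (h - 4)*(h - 1)*(h)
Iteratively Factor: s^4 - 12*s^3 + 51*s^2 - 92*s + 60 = (s - 3)*(s^3 - 9*s^2 + 24*s - 20) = (s - 5)*(s - 3)*(s^2 - 4*s + 4) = (s - 5)*(s - 3)*(s - 2)*(s - 2)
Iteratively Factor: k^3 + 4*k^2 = (k)*(k^2 + 4*k) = k*(k + 4)*(k)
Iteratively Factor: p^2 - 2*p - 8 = (p + 2)*(p - 4)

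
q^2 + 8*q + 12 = (q + 2)*(q + 6)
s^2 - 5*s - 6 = (s - 6)*(s + 1)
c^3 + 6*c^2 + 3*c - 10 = (c - 1)*(c + 2)*(c + 5)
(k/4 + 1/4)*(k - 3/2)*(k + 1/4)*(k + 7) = k^4/4 + 27*k^3/16 - 27*k^2/32 - 47*k/16 - 21/32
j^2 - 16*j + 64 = (j - 8)^2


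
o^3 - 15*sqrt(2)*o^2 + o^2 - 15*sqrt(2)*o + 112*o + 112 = (o + 1)*(o - 8*sqrt(2))*(o - 7*sqrt(2))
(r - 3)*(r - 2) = r^2 - 5*r + 6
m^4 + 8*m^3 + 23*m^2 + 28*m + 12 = (m + 1)*(m + 2)^2*(m + 3)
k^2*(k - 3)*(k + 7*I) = k^4 - 3*k^3 + 7*I*k^3 - 21*I*k^2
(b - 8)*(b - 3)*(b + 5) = b^3 - 6*b^2 - 31*b + 120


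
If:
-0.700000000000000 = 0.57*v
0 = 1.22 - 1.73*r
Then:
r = 0.71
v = -1.23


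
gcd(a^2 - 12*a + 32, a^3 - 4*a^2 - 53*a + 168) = a - 8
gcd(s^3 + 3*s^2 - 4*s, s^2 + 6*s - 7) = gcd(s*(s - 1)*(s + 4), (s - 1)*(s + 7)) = s - 1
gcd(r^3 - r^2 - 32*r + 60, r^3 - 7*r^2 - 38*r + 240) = r^2 + r - 30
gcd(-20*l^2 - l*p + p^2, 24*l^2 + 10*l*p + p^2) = 4*l + p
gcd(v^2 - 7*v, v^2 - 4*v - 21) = v - 7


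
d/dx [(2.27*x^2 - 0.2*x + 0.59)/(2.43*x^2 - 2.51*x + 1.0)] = (-5.2117*x^2 + 1.6726*x + 1.2809)/(5.9049*x^4 - 12.1986*x^3 + 11.1601*x^2 - 5.02*x + 1.0)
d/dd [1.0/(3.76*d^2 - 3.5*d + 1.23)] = (3.5 - 7.52*d)/(3.76*d^2 - 3.5*d + 1.23)^2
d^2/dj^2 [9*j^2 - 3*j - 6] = 18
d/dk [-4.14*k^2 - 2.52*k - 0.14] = -8.28*k - 2.52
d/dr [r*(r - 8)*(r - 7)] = 3*r^2 - 30*r + 56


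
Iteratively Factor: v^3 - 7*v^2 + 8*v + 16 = (v - 4)*(v^2 - 3*v - 4) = (v - 4)^2*(v + 1)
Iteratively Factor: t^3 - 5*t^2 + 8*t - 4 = (t - 2)*(t^2 - 3*t + 2) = (t - 2)*(t - 1)*(t - 2)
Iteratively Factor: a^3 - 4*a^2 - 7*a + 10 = (a + 2)*(a^2 - 6*a + 5) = (a - 1)*(a + 2)*(a - 5)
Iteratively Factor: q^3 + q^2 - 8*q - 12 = (q + 2)*(q^2 - q - 6) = (q - 3)*(q + 2)*(q + 2)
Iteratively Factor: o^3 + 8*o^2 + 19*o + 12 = (o + 1)*(o^2 + 7*o + 12) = (o + 1)*(o + 3)*(o + 4)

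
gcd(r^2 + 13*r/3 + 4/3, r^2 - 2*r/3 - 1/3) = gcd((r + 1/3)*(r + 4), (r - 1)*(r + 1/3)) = r + 1/3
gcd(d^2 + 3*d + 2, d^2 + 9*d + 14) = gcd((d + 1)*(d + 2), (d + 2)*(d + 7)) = d + 2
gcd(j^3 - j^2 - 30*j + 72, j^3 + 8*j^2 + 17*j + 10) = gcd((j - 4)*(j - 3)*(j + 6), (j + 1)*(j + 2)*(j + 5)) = 1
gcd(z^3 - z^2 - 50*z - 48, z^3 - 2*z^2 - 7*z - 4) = z + 1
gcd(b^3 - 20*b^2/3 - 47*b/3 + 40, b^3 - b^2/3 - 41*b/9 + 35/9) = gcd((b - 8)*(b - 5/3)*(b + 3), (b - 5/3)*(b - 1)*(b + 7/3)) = b - 5/3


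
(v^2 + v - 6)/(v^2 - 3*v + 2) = (v + 3)/(v - 1)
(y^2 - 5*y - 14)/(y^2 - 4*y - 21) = (y + 2)/(y + 3)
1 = 1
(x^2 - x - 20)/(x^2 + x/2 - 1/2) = 2*(x^2 - x - 20)/(2*x^2 + x - 1)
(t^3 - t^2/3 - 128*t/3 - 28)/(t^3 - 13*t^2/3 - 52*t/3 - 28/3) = (t + 6)/(t + 2)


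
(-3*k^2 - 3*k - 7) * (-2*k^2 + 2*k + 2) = 6*k^4 + 2*k^2 - 20*k - 14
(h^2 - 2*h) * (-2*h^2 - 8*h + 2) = -2*h^4 - 4*h^3 + 18*h^2 - 4*h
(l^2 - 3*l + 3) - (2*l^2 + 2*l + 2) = -l^2 - 5*l + 1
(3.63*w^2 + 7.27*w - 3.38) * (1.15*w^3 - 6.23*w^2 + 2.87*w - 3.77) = 4.1745*w^5 - 14.2544*w^4 - 38.761*w^3 + 28.2372*w^2 - 37.1085*w + 12.7426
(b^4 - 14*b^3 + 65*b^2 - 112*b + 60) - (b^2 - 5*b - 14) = b^4 - 14*b^3 + 64*b^2 - 107*b + 74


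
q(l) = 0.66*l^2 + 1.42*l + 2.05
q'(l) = 1.32*l + 1.42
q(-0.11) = 1.90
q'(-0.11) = 1.27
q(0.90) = 3.86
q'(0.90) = 2.61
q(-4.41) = 8.62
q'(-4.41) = -4.40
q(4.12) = 19.10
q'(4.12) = 6.86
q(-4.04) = 7.09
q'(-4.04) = -3.91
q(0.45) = 2.82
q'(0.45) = 2.01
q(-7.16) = 25.72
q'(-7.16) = -8.03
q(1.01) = 4.16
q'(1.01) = 2.75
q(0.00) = 2.05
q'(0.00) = 1.42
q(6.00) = 34.33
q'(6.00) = 9.34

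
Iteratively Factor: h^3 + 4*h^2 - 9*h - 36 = (h + 4)*(h^2 - 9) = (h - 3)*(h + 4)*(h + 3)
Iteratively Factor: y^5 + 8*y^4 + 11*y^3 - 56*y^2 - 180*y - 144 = (y + 2)*(y^4 + 6*y^3 - y^2 - 54*y - 72) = (y - 3)*(y + 2)*(y^3 + 9*y^2 + 26*y + 24) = (y - 3)*(y + 2)*(y + 3)*(y^2 + 6*y + 8) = (y - 3)*(y + 2)*(y + 3)*(y + 4)*(y + 2)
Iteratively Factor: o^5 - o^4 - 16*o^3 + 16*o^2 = (o)*(o^4 - o^3 - 16*o^2 + 16*o) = o*(o - 1)*(o^3 - 16*o) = o*(o - 1)*(o + 4)*(o^2 - 4*o) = o*(o - 4)*(o - 1)*(o + 4)*(o)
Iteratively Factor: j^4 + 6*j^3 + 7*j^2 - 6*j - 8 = (j + 2)*(j^3 + 4*j^2 - j - 4) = (j + 2)*(j + 4)*(j^2 - 1) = (j + 1)*(j + 2)*(j + 4)*(j - 1)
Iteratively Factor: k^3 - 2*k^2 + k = (k - 1)*(k^2 - k) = k*(k - 1)*(k - 1)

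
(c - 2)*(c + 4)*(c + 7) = c^3 + 9*c^2 + 6*c - 56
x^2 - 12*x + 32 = (x - 8)*(x - 4)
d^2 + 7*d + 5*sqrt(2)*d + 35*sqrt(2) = (d + 7)*(d + 5*sqrt(2))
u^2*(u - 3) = u^3 - 3*u^2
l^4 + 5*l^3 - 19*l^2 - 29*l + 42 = (l - 3)*(l - 1)*(l + 2)*(l + 7)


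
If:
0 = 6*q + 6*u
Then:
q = -u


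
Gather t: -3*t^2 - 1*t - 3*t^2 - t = -6*t^2 - 2*t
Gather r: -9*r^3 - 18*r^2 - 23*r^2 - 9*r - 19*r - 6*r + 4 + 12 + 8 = -9*r^3 - 41*r^2 - 34*r + 24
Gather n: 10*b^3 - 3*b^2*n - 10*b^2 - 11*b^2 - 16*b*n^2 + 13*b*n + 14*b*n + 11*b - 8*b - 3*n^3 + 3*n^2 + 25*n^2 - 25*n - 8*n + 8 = 10*b^3 - 21*b^2 + 3*b - 3*n^3 + n^2*(28 - 16*b) + n*(-3*b^2 + 27*b - 33) + 8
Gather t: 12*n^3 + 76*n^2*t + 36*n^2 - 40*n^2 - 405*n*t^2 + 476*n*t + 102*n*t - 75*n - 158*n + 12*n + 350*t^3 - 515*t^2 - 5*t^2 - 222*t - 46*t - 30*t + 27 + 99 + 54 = 12*n^3 - 4*n^2 - 221*n + 350*t^3 + t^2*(-405*n - 520) + t*(76*n^2 + 578*n - 298) + 180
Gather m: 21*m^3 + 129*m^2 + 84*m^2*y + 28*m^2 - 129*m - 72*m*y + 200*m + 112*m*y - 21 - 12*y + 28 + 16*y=21*m^3 + m^2*(84*y + 157) + m*(40*y + 71) + 4*y + 7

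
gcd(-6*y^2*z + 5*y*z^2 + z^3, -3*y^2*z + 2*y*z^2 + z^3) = y*z - z^2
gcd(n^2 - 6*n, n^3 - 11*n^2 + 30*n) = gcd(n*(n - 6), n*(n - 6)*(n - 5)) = n^2 - 6*n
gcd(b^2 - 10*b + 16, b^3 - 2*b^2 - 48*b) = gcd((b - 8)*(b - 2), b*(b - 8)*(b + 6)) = b - 8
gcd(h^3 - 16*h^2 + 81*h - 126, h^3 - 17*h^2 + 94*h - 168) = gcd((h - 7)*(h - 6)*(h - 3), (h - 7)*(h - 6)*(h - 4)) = h^2 - 13*h + 42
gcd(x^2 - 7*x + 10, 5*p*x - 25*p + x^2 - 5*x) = x - 5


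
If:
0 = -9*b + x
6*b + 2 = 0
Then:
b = -1/3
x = -3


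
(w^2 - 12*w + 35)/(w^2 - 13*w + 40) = (w - 7)/(w - 8)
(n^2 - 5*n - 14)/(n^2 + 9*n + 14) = (n - 7)/(n + 7)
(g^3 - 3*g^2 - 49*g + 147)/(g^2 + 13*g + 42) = (g^2 - 10*g + 21)/(g + 6)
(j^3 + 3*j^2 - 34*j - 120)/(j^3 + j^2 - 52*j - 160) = (j - 6)/(j - 8)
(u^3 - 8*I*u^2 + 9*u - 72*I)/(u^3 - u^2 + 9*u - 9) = (u - 8*I)/(u - 1)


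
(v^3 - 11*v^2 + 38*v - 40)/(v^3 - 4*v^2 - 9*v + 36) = (v^2 - 7*v + 10)/(v^2 - 9)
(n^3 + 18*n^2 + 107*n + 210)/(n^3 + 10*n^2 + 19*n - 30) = (n + 7)/(n - 1)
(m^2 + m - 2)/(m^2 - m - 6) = (m - 1)/(m - 3)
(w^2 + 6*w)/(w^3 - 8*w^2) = (w + 6)/(w*(w - 8))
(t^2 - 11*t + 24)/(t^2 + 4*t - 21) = (t - 8)/(t + 7)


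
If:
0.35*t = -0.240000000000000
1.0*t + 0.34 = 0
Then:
No Solution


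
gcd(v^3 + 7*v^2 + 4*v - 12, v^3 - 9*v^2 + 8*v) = v - 1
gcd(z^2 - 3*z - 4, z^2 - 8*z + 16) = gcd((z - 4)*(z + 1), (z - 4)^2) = z - 4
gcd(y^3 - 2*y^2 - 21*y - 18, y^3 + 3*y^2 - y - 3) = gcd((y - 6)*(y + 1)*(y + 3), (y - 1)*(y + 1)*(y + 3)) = y^2 + 4*y + 3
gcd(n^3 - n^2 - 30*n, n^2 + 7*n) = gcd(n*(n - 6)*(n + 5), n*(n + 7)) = n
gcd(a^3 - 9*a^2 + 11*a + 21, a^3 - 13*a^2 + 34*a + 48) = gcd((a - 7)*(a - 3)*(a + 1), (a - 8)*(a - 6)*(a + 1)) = a + 1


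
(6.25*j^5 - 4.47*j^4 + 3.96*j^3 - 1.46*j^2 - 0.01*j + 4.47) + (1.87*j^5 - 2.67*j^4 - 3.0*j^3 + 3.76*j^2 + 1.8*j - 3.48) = 8.12*j^5 - 7.14*j^4 + 0.96*j^3 + 2.3*j^2 + 1.79*j + 0.99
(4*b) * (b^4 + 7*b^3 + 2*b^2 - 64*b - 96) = 4*b^5 + 28*b^4 + 8*b^3 - 256*b^2 - 384*b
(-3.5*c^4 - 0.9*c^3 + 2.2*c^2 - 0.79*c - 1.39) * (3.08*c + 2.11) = -10.78*c^5 - 10.157*c^4 + 4.877*c^3 + 2.2088*c^2 - 5.9481*c - 2.9329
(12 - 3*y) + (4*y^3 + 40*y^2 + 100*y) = 4*y^3 + 40*y^2 + 97*y + 12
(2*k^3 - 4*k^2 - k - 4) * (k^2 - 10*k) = 2*k^5 - 24*k^4 + 39*k^3 + 6*k^2 + 40*k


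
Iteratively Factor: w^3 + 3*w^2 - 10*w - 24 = (w - 3)*(w^2 + 6*w + 8) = (w - 3)*(w + 4)*(w + 2)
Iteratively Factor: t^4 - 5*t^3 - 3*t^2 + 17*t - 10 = (t + 2)*(t^3 - 7*t^2 + 11*t - 5) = (t - 5)*(t + 2)*(t^2 - 2*t + 1) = (t - 5)*(t - 1)*(t + 2)*(t - 1)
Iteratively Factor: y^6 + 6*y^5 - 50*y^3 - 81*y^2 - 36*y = (y + 1)*(y^5 + 5*y^4 - 5*y^3 - 45*y^2 - 36*y) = (y + 1)*(y + 3)*(y^4 + 2*y^3 - 11*y^2 - 12*y) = y*(y + 1)*(y + 3)*(y^3 + 2*y^2 - 11*y - 12) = y*(y - 3)*(y + 1)*(y + 3)*(y^2 + 5*y + 4) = y*(y - 3)*(y + 1)^2*(y + 3)*(y + 4)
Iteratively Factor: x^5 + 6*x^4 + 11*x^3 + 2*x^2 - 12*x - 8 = (x + 2)*(x^4 + 4*x^3 + 3*x^2 - 4*x - 4) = (x + 2)^2*(x^3 + 2*x^2 - x - 2) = (x + 1)*(x + 2)^2*(x^2 + x - 2) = (x - 1)*(x + 1)*(x + 2)^2*(x + 2)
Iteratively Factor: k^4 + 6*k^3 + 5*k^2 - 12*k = (k)*(k^3 + 6*k^2 + 5*k - 12) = k*(k - 1)*(k^2 + 7*k + 12) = k*(k - 1)*(k + 3)*(k + 4)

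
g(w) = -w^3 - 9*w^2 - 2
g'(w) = -3*w^2 - 18*w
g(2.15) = -53.54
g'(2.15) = -52.57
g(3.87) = -194.75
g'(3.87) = -114.59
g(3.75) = -181.30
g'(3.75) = -109.69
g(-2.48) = -42.10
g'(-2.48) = 26.19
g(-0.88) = -8.29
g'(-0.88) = 13.52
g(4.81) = -321.51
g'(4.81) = -155.99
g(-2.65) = -46.59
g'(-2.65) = 26.63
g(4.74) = -310.70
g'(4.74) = -152.72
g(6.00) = -542.00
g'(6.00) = -216.00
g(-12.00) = 430.00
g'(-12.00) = -216.00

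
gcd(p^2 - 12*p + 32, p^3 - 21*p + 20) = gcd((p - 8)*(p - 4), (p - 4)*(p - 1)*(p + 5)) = p - 4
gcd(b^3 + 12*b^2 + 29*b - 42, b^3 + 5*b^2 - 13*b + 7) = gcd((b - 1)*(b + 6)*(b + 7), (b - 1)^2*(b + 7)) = b^2 + 6*b - 7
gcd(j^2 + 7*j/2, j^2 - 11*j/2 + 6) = 1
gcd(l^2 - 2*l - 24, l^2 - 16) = l + 4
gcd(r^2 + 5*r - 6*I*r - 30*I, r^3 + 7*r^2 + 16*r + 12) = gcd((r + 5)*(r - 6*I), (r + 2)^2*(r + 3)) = 1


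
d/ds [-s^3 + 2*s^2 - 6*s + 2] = -3*s^2 + 4*s - 6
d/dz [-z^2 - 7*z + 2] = -2*z - 7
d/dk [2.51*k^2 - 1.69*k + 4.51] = 5.02*k - 1.69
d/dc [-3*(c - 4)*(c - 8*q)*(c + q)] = -9*c^2 + 42*c*q + 24*c + 24*q^2 - 84*q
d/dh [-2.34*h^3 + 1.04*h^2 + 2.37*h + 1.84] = -7.02*h^2 + 2.08*h + 2.37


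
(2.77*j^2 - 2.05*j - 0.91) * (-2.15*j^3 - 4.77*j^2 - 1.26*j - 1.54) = -5.9555*j^5 - 8.8054*j^4 + 8.2448*j^3 + 2.6579*j^2 + 4.3036*j + 1.4014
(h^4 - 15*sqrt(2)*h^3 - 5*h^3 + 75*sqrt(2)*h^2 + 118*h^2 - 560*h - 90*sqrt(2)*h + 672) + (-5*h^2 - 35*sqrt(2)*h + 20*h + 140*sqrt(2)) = h^4 - 15*sqrt(2)*h^3 - 5*h^3 + 75*sqrt(2)*h^2 + 113*h^2 - 540*h - 125*sqrt(2)*h + 140*sqrt(2) + 672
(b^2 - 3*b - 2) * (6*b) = 6*b^3 - 18*b^2 - 12*b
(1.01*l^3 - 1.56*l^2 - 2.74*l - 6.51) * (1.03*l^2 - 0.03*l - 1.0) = 1.0403*l^5 - 1.6371*l^4 - 3.7854*l^3 - 5.0631*l^2 + 2.9353*l + 6.51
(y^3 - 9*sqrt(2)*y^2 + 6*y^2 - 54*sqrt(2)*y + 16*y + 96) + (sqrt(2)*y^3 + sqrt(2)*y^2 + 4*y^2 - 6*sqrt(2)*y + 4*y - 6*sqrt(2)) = y^3 + sqrt(2)*y^3 - 8*sqrt(2)*y^2 + 10*y^2 - 60*sqrt(2)*y + 20*y - 6*sqrt(2) + 96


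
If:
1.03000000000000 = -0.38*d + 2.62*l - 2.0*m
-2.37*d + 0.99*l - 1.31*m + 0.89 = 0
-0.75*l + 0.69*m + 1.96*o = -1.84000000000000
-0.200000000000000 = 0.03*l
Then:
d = 3.02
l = -6.67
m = -9.82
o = -0.03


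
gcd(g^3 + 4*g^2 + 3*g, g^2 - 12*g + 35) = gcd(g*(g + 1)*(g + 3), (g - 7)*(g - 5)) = 1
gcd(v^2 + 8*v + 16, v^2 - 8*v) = 1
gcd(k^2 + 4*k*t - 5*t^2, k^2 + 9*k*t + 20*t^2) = k + 5*t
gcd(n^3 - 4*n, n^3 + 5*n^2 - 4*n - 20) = n^2 - 4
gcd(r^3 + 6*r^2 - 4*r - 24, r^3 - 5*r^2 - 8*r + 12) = r + 2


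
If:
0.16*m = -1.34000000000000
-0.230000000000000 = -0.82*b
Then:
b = 0.28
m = -8.38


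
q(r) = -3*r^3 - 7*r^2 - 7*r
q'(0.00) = -7.00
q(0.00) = 0.00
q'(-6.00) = -247.00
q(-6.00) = 438.00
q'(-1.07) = -2.32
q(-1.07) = 3.15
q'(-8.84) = -586.55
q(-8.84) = 1587.28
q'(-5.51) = -203.10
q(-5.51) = 327.90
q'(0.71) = -21.48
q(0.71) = -9.57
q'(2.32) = -87.92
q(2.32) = -91.38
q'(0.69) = -20.94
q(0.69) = -9.15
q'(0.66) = -20.16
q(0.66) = -8.53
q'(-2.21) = -20.02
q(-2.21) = 13.66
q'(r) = -9*r^2 - 14*r - 7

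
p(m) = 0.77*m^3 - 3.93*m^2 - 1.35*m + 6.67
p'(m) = 2.31*m^2 - 7.86*m - 1.35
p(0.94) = 2.57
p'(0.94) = -6.70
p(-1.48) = -2.44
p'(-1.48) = 15.34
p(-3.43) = -66.01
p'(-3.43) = 52.79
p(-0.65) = 5.68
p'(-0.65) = 4.73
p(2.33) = -8.07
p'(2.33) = -7.12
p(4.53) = -8.51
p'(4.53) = 10.45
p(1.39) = -0.73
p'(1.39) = -7.81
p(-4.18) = -112.59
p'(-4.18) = 71.87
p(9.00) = 237.52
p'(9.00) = 115.02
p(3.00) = -11.96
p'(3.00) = -4.14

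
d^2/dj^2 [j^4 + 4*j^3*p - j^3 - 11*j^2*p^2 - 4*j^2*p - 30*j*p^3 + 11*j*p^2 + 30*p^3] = 12*j^2 + 24*j*p - 6*j - 22*p^2 - 8*p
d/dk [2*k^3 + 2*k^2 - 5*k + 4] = 6*k^2 + 4*k - 5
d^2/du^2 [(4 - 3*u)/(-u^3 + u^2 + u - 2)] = 2*((3*u - 4)*(-3*u^2 + 2*u + 1)^2 + (-9*u^2 + 6*u - (3*u - 4)*(3*u - 1) + 3)*(u^3 - u^2 - u + 2))/(u^3 - u^2 - u + 2)^3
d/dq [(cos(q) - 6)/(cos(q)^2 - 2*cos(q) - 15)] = (cos(q)^2 - 12*cos(q) + 27)*sin(q)/(sin(q)^2 + 2*cos(q) + 14)^2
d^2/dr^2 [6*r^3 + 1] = 36*r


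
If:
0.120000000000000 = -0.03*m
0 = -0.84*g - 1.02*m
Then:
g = 4.86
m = -4.00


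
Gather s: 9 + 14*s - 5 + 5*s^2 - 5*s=5*s^2 + 9*s + 4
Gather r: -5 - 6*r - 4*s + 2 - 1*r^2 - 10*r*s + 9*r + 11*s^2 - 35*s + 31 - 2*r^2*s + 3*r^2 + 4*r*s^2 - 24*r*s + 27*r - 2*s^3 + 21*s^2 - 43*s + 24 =r^2*(2 - 2*s) + r*(4*s^2 - 34*s + 30) - 2*s^3 + 32*s^2 - 82*s + 52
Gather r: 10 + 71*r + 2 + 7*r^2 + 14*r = 7*r^2 + 85*r + 12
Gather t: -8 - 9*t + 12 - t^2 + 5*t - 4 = -t^2 - 4*t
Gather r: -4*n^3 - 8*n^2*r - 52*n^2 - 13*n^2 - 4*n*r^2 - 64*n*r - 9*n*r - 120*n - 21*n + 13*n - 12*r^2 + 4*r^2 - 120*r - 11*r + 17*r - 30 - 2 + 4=-4*n^3 - 65*n^2 - 128*n + r^2*(-4*n - 8) + r*(-8*n^2 - 73*n - 114) - 28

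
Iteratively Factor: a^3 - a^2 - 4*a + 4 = (a - 1)*(a^2 - 4) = (a - 1)*(a + 2)*(a - 2)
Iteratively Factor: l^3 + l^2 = (l)*(l^2 + l) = l*(l + 1)*(l)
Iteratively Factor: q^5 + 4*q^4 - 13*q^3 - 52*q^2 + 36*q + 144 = (q - 2)*(q^4 + 6*q^3 - q^2 - 54*q - 72) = (q - 3)*(q - 2)*(q^3 + 9*q^2 + 26*q + 24) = (q - 3)*(q - 2)*(q + 4)*(q^2 + 5*q + 6) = (q - 3)*(q - 2)*(q + 3)*(q + 4)*(q + 2)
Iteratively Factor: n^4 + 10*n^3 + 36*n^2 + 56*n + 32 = (n + 4)*(n^3 + 6*n^2 + 12*n + 8) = (n + 2)*(n + 4)*(n^2 + 4*n + 4) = (n + 2)^2*(n + 4)*(n + 2)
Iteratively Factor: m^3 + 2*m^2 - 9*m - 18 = (m - 3)*(m^2 + 5*m + 6) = (m - 3)*(m + 2)*(m + 3)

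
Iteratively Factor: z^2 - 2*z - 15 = (z - 5)*(z + 3)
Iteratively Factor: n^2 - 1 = (n - 1)*(n + 1)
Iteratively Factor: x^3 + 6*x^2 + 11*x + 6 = (x + 2)*(x^2 + 4*x + 3) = (x + 2)*(x + 3)*(x + 1)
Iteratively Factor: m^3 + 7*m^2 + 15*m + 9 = (m + 3)*(m^2 + 4*m + 3) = (m + 3)^2*(m + 1)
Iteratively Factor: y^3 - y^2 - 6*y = (y)*(y^2 - y - 6) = y*(y + 2)*(y - 3)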